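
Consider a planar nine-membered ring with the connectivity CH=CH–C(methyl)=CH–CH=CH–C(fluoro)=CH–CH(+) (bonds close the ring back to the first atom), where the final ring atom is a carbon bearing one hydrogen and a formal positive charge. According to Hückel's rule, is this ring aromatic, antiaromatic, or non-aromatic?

Antiaromatic

The p orbitals form a continuous loop: the double-bond atoms are sp², each contributing one p electron; the carbocation has an empty p orbital. The ring is fully conjugated.
π-electron count: 4 × 2 = 8 from the double-bond units + 0 from the CH(+) atom = 8.
With 8 = 4·2 π electrons, Hückel's rule classifies the planar ring as antiaromatic.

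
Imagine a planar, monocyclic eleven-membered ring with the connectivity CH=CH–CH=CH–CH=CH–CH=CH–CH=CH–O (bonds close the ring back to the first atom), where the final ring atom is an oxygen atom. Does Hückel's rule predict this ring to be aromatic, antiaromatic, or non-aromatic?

Every ring atom contributes a p orbital perpendicular to the ring (each doubly-bonded ring atom is sp² with one p-orbital electron; the oxygen donates one lone pair from its p orbital), so the π system is cyclic and fully conjugated.
π-electron count: 5 × 2 = 10 from the double-bond units + 2 from the O atom = 12.
12 is a 4n count (n = 3), so the planar conjugated ring is antiaromatic.

Antiaromatic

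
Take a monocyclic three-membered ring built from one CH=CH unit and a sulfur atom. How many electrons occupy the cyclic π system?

4

Check conjugation: each doubly-bonded ring atom is sp² with one p-orbital electron; the sulfur donates one lone pair from its p orbital — every position has a p orbital, so the cyclic π system is continuous.
Tallying contributions gives 1 × 2 = 2 from the double-bond unit + 2 from the S atom = 4.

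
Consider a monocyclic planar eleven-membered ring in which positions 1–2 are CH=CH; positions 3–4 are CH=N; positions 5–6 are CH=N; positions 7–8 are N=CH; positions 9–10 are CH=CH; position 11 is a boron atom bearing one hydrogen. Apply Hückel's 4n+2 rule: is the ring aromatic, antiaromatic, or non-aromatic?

The p orbitals form a continuous loop: each doubly-bonded ring atom is sp² with one p-orbital electron; the doubly-bonded nitrogens are pyridine-type — their lone pairs lie in the ring plane, leaving one electron in the p orbital; the boron has an empty p orbital. The ring is fully conjugated.
π-electron count: 5 × 2 = 10 from the double-bond units + 0 from the BH atom = 10.
That gives a 4n+2 count (10, n = 2).

Aromatic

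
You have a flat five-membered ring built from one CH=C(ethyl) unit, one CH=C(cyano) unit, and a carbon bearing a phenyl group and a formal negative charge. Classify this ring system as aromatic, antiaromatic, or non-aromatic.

Aromatic

Every ring atom contributes a p orbital perpendicular to the ring (the double-bond atoms are sp², each contributing one p electron; the carbanion's lone pair occupies the p orbital), so the π system is cyclic and fully conjugated.
π-electron count: 2 × 2 = 4 from the double-bond units + 2 from the C(phenyl)(-) atom = 6.
Since 6 = 4·1 + 2, the ring meets the 4n+2 criterion.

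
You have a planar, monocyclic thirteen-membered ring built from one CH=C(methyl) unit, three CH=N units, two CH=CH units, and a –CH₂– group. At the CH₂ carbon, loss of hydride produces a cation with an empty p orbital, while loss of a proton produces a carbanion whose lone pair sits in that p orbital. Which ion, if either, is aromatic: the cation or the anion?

The anion

In both ions every ring atom is sp² and contributes a p orbital, so both rings are fully conjugated.
Cation: 6 × 2 + 0 = 12 π electrons → 4(3), antiaromatic.
Anion: 6 × 2 + 2 = 14 π electrons → 4(3)+2, aromatic.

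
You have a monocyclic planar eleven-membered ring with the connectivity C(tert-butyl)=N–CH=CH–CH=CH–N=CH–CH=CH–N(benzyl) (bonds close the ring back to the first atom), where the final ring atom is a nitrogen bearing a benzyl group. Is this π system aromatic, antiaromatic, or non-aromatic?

Check conjugation: each doubly-bonded ring atom is sp² with one p-orbital electron; the doubly-bonded nitrogens are pyridine-type — their lone pairs lie in the ring plane, leaving one electron in the p orbital; the pyrrole-type nitrogen donates its lone pair from the p orbital — every position has a p orbital, so the cyclic π system is continuous.
π-electron count: 5 × 2 = 10 from the double-bond units + 2 from the N(benzyl) atom = 12.
12 is a 4n count (n = 3), so the planar conjugated ring is antiaromatic.

Antiaromatic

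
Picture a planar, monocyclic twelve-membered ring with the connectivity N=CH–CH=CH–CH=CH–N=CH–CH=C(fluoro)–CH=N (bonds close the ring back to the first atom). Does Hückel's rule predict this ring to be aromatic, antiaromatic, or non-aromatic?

The p orbitals form a continuous loop: the double-bond atoms are sp², each contributing one p electron; the doubly-bonded nitrogens are pyridine-type — their lone pairs lie in the ring plane, leaving one electron in the p orbital. The ring is fully conjugated.
Tallying contributions gives 6 × 2 = 12 from the 6 double-bond units.
12 is a 4n count (n = 3), so the planar conjugated ring is antiaromatic.

Antiaromatic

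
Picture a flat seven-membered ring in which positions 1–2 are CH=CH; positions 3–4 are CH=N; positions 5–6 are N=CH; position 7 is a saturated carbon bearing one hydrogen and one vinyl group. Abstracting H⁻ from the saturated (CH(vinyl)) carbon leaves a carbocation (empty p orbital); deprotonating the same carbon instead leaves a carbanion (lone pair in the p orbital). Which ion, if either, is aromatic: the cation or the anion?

The cation

Once that carbon is sp², every ring atom has a p orbital and both ions are fully conjugated.
Cation: 3 × 2 + 0 = 6 π electrons → 4(1)+2, aromatic.
Anion: 3 × 2 + 2 = 8 π electrons → 4(2), antiaromatic.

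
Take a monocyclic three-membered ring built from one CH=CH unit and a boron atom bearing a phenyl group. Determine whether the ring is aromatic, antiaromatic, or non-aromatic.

Check conjugation: every atom in a ring double bond is sp² and brings one electron to the p orbital; the boron has an empty p orbital — every position has a p orbital, so the cyclic π system is continuous.
Tallying contributions gives 1 × 2 = 2 from the double-bond unit + 0 from the B(phenyl) atom = 2.
2 = 4(0) + 2, which satisfies Hückel's 4n+2 rule.

Aromatic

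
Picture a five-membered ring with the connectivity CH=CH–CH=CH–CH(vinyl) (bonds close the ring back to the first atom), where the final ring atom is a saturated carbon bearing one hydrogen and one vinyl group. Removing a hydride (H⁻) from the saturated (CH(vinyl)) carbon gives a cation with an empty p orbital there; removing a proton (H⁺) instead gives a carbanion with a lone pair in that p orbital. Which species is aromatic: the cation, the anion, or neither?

Once that carbon is sp², every ring atom has a p orbital and both ions are fully conjugated.
Cation: 2 × 2 + 0 = 4 π electrons → 4(1), antiaromatic.
Anion: 2 × 2 + 2 = 6 π electrons → 4(1)+2, aromatic.

The anion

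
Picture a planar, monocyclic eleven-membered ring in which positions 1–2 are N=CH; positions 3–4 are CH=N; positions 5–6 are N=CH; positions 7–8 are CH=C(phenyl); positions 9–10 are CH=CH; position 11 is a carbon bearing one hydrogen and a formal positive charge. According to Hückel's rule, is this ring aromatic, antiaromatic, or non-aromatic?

Aromatic

Check conjugation: the double-bond atoms are sp², each contributing one p electron; each sp² =N– keeps its lone pair in-plane and puts one electron into the π system; the carbocation has an empty p orbital — every position has a p orbital, so the cyclic π system is continuous.
Tallying contributions gives 5 × 2 = 10 from the double-bond units + 0 from the CH(+) atom = 10.
With 10 π electrons (n = 2), the Hückel 4n+2 condition holds.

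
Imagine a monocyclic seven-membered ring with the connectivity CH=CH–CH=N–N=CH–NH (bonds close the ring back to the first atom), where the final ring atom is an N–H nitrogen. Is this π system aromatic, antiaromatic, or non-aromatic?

Every ring atom contributes a p orbital perpendicular to the ring (each doubly-bonded ring atom is sp² with one p-orbital electron; each =N– nitrogen is pyridine-type (lone pair in the sp² plane, one electron in the p orbital); the pyrrole-type nitrogen donates its lone pair from the p orbital), so the π system is cyclic and fully conjugated.
π-electron count: 3 × 2 = 6 from the double-bond units + 2 from the NH atom = 8.
8 = 4(2); a planar, fully conjugated 4n system is antiaromatic.

Antiaromatic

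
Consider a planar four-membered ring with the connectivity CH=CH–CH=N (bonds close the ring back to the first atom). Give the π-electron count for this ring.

4

The p orbitals form a continuous loop: the double-bond atoms are sp², each contributing one p electron; each =N– nitrogen is pyridine-type (lone pair in the sp² plane, one electron in the p orbital). The ring is fully conjugated.
Adding the contributions, 2 × 2 = 4 from the 2 double-bond units.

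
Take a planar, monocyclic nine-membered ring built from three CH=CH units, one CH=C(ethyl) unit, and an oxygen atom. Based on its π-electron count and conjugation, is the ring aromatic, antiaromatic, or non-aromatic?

Aromatic

All ring atoms are sp² and supply a p orbital to the ring (every atom in a ring double bond is sp² and brings one electron to the p orbital; the oxygen donates one lone pair from its p orbital); the conjugation is uninterrupted.
π-electron count: 4 × 2 = 8 from the double-bond units + 2 from the O atom = 10.
Since 10 = 4·2 + 2, the ring meets the 4n+2 criterion.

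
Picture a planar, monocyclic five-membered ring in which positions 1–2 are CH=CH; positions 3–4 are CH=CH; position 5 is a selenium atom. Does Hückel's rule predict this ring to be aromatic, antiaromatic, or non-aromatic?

Every ring atom contributes a p orbital perpendicular to the ring (every atom in a ring double bond is sp² and brings one electron to the p orbital; the selenium donates one lone pair from its p orbital), so the π system is cyclic and fully conjugated.
π-electron count: 2 × 2 = 4 from the double-bond units + 2 from the Se atom = 6.
Since 6 = 4·1 + 2, the ring meets the 4n+2 criterion.
This is selenophene.

Aromatic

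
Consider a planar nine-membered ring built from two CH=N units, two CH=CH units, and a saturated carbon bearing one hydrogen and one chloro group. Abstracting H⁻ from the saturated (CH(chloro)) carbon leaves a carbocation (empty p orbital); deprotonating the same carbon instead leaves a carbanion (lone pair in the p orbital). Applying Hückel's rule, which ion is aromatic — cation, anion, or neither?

In both ions every ring atom is sp² and contributes a p orbital, so both rings are fully conjugated.
Cation: 4 × 2 + 0 = 8 π electrons → 4(2), antiaromatic.
Anion: 4 × 2 + 2 = 10 π electrons → 4(2)+2, aromatic.

The anion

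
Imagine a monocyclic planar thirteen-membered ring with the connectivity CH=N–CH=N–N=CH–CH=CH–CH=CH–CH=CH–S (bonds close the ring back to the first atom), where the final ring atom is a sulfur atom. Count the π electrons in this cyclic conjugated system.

Every ring atom contributes a p orbital perpendicular to the ring (each doubly-bonded ring atom is sp² with one p-orbital electron; each sp² =N– keeps its lone pair in-plane and puts one electron into the π system; the sulfur donates one lone pair from its p orbital), so the π system is cyclic and fully conjugated.
Counting π electrons: 6 × 2 = 12 from the double-bond units + 2 from the S atom = 14.

14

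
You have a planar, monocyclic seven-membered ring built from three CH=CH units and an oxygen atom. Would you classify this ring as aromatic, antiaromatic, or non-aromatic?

All ring atoms are sp² and supply a p orbital to the ring (each doubly-bonded ring atom is sp² with one p-orbital electron; the oxygen donates one lone pair from its p orbital); the conjugation is uninterrupted.
Tallying contributions gives 3 × 2 = 6 from the double-bond units + 2 from the O atom = 8.
8 = 4(2); a planar, fully conjugated 4n system is antiaromatic.

Antiaromatic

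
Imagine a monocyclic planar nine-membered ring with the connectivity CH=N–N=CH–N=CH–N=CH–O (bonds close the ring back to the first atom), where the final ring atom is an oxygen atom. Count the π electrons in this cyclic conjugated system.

Check conjugation: each doubly-bonded ring atom is sp² with one p-orbital electron; the doubly-bonded nitrogens are pyridine-type — their lone pairs lie in the ring plane, leaving one electron in the p orbital; the oxygen donates one lone pair from its p orbital — every position has a p orbital, so the cyclic π system is continuous.
Adding the contributions, 4 × 2 = 8 from the double-bond units + 2 from the O atom = 10.

10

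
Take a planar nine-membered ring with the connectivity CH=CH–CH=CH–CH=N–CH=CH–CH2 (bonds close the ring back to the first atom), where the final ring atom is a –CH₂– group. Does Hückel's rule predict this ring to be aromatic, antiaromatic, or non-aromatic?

Because the tetrahedral CH₂ carbon is sp³ and has no p orbital in the ring π system at the CH2 position, the π system cannot extend all the way around the ring.
A ring that is not fully conjugated cannot be aromatic or antiaromatic regardless of its π-electron count.

Non-aromatic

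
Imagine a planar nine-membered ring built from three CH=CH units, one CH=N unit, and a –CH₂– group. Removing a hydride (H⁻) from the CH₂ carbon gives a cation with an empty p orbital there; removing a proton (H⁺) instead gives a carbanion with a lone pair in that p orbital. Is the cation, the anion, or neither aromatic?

In both ions every ring atom is sp² and contributes a p orbital, so both rings are fully conjugated.
Cation: 4 × 2 + 0 = 8 π electrons → 4(2), antiaromatic.
Anion: 4 × 2 + 2 = 10 π electrons → 4(2)+2, aromatic.

The anion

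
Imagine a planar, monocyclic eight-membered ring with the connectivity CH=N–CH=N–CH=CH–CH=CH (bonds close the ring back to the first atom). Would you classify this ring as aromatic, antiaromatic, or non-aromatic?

Every ring atom contributes a p orbital perpendicular to the ring (every atom in a ring double bond is sp² and brings one electron to the p orbital; each sp² =N– keeps its lone pair in-plane and puts one electron into the π system), so the π system is cyclic and fully conjugated.
π-electron count: 4 × 2 = 8 from the 4 double-bond units.
With 8 = 4·2 π electrons, Hückel's rule classifies the planar ring as antiaromatic.

Antiaromatic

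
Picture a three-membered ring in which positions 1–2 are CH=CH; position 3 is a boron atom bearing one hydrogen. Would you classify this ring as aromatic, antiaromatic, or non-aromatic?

Aromatic

The p orbitals form a continuous loop: the double-bond atoms are sp², each contributing one p electron; the boron has an empty p orbital. The ring is fully conjugated.
Tallying contributions gives 1 × 2 = 2 from the double-bond unit + 0 from the BH atom = 2.
With 2 π electrons (n = 0), the Hückel 4n+2 condition holds.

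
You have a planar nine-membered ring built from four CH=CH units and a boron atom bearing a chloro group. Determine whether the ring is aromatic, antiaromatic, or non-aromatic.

Antiaromatic

All ring atoms are sp² and supply a p orbital to the ring (every atom in a ring double bond is sp² and brings one electron to the p orbital; the boron has an empty p orbital); the conjugation is uninterrupted.
Counting π electrons: 4 × 2 = 8 from the double-bond units + 0 from the B(chloro) atom = 8.
With 8 = 4·2 π electrons, Hückel's rule classifies the planar ring as antiaromatic.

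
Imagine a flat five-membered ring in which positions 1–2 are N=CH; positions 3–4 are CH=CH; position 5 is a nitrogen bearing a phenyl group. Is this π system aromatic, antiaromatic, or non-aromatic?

The p orbitals form a continuous loop: every atom in a ring double bond is sp² and brings one electron to the p orbital; each sp² =N– keeps its lone pair in-plane and puts one electron into the π system; the pyrrole-type nitrogen donates its lone pair from the p orbital. The ring is fully conjugated.
Tallying contributions gives 2 × 2 = 4 from the double-bond units + 2 from the N(phenyl) atom = 6.
Since 6 = 4·1 + 2, the ring meets the 4n+2 criterion.

Aromatic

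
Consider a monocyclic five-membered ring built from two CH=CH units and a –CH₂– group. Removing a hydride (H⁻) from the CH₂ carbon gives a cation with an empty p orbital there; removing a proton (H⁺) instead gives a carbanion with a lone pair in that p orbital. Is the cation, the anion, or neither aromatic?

In either ion the ring is fully conjugated: every atom, including the new sp² carbon, supplies a p orbital.
Cation: 2 × 2 + 0 = 4 π electrons → 4(1), antiaromatic.
Anion: 2 × 2 + 2 = 6 π electrons → 4(1)+2, aromatic.

The anion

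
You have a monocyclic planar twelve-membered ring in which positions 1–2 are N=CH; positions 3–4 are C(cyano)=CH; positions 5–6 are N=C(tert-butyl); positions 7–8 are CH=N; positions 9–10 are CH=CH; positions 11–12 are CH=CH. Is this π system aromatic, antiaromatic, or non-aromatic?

The p orbitals form a continuous loop: each doubly-bonded ring atom is sp² with one p-orbital electron; each sp² =N– keeps its lone pair in-plane and puts one electron into the π system. The ring is fully conjugated.
Tallying contributions gives 6 × 2 = 12 from the 6 double-bond units.
12 is a 4n count (n = 3), so the planar conjugated ring is antiaromatic.

Antiaromatic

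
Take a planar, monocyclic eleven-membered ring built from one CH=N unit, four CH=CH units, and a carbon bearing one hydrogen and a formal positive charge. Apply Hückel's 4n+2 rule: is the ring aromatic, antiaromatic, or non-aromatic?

Aromatic

Check conjugation: every atom in a ring double bond is sp² and brings one electron to the p orbital; each =N– nitrogen is pyridine-type (lone pair in the sp² plane, one electron in the p orbital); the carbocation has an empty p orbital — every position has a p orbital, so the cyclic π system is continuous.
Tallying contributions gives 5 × 2 = 10 from the double-bond units + 0 from the CH(+) atom = 10.
That gives a 4n+2 count (10, n = 2).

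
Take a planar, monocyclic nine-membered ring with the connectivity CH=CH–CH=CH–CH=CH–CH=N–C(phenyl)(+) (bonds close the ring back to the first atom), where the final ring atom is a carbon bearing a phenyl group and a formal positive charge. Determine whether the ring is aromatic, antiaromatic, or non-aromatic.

All ring atoms are sp² and supply a p orbital to the ring (the double-bond atoms are sp², each contributing one p electron; the doubly-bonded nitrogens are pyridine-type — their lone pairs lie in the ring plane, leaving one electron in the p orbital; the carbocation has an empty p orbital); the conjugation is uninterrupted.
Tallying contributions gives 4 × 2 = 8 from the double-bond units + 0 from the C(phenyl)(+) atom = 8.
With 8 = 4·2 π electrons, Hückel's rule classifies the planar ring as antiaromatic.

Antiaromatic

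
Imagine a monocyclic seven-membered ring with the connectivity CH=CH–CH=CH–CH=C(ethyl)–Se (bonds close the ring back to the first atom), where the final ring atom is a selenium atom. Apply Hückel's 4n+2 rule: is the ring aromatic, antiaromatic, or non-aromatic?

Every ring atom contributes a p orbital perpendicular to the ring (every atom in a ring double bond is sp² and brings one electron to the p orbital; the selenium donates one lone pair from its p orbital), so the π system is cyclic and fully conjugated.
Tallying contributions gives 3 × 2 = 6 from the double-bond units + 2 from the Se atom = 8.
8 = 4(2); a planar, fully conjugated 4n system is antiaromatic.

Antiaromatic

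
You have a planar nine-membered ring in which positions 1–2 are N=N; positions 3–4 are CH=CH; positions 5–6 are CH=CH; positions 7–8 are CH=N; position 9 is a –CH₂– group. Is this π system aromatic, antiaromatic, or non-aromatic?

Because the tetrahedral CH₂ carbon is sp³ and has no p orbital in the ring π system at the CH2 position, the π system cannot extend all the way around the ring.
Hückel's rule only applies to fully conjugated rings, so this one is simply non-aromatic.

Non-aromatic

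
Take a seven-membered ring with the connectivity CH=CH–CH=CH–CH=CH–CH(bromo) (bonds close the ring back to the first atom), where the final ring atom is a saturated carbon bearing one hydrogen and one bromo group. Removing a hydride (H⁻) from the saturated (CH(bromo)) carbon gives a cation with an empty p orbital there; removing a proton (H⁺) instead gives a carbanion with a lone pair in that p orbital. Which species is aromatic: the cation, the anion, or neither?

The cation

Both ions have a continuous loop of p orbitals — each ring atom is sp².
Cation: 3 × 2 + 0 = 6 π electrons → 4(1)+2, aromatic.
Anion: 3 × 2 + 2 = 8 π electrons → 4(2), antiaromatic.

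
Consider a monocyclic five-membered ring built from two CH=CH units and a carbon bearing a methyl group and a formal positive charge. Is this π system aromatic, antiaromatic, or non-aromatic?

All ring atoms are sp² and supply a p orbital to the ring (each doubly-bonded ring atom is sp² with one p-orbital electron; the carbocation has an empty p orbital); the conjugation is uninterrupted.
Tallying contributions gives 2 × 2 = 4 from the double-bond units + 0 from the C(methyl)(+) atom = 4.
4 is a 4n count (n = 1), so the planar conjugated ring is antiaromatic.

Antiaromatic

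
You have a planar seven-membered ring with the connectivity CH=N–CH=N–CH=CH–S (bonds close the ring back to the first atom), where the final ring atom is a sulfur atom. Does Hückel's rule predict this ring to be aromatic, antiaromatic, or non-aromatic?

Check conjugation: each doubly-bonded ring atom is sp² with one p-orbital electron; each =N– nitrogen is pyridine-type (lone pair in the sp² plane, one electron in the p orbital); the sulfur donates one lone pair from its p orbital — every position has a p orbital, so the cyclic π system is continuous.
Tallying contributions gives 3 × 2 = 6 from the double-bond units + 2 from the S atom = 8.
8 is a 4n count (n = 2), so the planar conjugated ring is antiaromatic.

Antiaromatic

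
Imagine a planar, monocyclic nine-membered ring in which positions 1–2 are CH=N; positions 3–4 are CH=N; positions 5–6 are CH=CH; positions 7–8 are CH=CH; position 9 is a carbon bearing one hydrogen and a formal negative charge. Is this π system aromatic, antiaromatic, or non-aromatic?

Aromatic

Check conjugation: each doubly-bonded ring atom is sp² with one p-orbital electron; each sp² =N– keeps its lone pair in-plane and puts one electron into the π system; the carbanion's lone pair occupies the p orbital — every position has a p orbital, so the cyclic π system is continuous.
π-electron count: 4 × 2 = 8 from the double-bond units + 2 from the CH(-) atom = 10.
With 10 π electrons (n = 2), the Hückel 4n+2 condition holds.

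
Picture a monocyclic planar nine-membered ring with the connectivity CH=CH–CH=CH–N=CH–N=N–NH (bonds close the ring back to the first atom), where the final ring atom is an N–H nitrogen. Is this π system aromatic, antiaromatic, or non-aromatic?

Aromatic

All ring atoms are sp² and supply a p orbital to the ring (every atom in a ring double bond is sp² and brings one electron to the p orbital; the doubly-bonded nitrogens are pyridine-type — their lone pairs lie in the ring plane, leaving one electron in the p orbital; the pyrrole-type nitrogen donates its lone pair from the p orbital); the conjugation is uninterrupted.
Counting π electrons: 4 × 2 = 8 from the double-bond units + 2 from the NH atom = 10.
Since 10 = 4·2 + 2, the ring meets the 4n+2 criterion.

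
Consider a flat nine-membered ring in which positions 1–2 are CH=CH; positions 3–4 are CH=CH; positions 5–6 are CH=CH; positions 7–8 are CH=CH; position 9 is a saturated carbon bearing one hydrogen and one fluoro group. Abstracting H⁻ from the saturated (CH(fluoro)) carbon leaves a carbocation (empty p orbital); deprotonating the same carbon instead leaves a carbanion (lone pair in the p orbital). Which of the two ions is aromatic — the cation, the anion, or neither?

In either ion the ring is fully conjugated: every atom, including the new sp² carbon, supplies a p orbital.
Cation: 4 × 2 + 0 = 8 π electrons → 4(2), antiaromatic.
Anion: 4 × 2 + 2 = 10 π electrons → 4(2)+2, aromatic.

The anion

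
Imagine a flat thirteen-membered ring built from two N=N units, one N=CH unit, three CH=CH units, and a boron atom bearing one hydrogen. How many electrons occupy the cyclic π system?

12

Check conjugation: the double-bond atoms are sp², each contributing one p electron; each =N– nitrogen is pyridine-type (lone pair in the sp² plane, one electron in the p orbital); the boron has an empty p orbital — every position has a p orbital, so the cyclic π system is continuous.
Tallying contributions gives 6 × 2 = 12 from the double-bond units + 0 from the BH atom = 12.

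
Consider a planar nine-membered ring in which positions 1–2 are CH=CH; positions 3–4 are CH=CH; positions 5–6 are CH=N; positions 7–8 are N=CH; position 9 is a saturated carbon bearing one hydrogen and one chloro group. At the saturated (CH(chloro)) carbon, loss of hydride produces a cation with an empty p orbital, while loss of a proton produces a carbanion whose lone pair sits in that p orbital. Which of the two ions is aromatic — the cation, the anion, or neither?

In either ion the ring is fully conjugated: every atom, including the new sp² carbon, supplies a p orbital.
Cation: 4 × 2 + 0 = 8 π electrons → 4(2), antiaromatic.
Anion: 4 × 2 + 2 = 10 π electrons → 4(2)+2, aromatic.

The anion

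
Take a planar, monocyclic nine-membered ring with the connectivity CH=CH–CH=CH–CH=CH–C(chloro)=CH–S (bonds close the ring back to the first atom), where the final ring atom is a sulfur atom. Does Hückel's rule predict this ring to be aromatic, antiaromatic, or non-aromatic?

Aromatic

All ring atoms are sp² and supply a p orbital to the ring (every atom in a ring double bond is sp² and brings one electron to the p orbital; the sulfur donates one lone pair from its p orbital); the conjugation is uninterrupted.
π-electron count: 4 × 2 = 8 from the double-bond units + 2 from the S atom = 10.
Since 10 = 4·2 + 2, the ring meets the 4n+2 criterion.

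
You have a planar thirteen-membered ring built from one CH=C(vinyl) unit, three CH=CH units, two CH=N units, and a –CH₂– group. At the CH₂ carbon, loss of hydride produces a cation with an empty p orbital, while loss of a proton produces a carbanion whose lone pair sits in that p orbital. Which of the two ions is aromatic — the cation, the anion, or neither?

The anion

In both ions every ring atom is sp² and contributes a p orbital, so both rings are fully conjugated.
Cation: 6 × 2 + 0 = 12 π electrons → 4(3), antiaromatic.
Anion: 6 × 2 + 2 = 14 π electrons → 4(3)+2, aromatic.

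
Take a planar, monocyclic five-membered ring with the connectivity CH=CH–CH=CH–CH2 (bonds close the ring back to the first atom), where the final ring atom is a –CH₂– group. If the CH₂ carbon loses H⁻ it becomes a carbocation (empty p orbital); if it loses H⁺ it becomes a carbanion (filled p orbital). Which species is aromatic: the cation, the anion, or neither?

In either ion the ring is fully conjugated: every atom, including the new sp² carbon, supplies a p orbital.
Cation: 2 × 2 + 0 = 4 π electrons → 4(1), antiaromatic.
Anion: 2 × 2 + 2 = 6 π electrons → 4(1)+2, aromatic.

The anion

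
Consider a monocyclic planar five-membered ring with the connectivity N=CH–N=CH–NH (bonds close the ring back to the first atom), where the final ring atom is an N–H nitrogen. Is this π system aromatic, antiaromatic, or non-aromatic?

Every ring atom contributes a p orbital perpendicular to the ring (each doubly-bonded ring atom is sp² with one p-orbital electron; the doubly-bonded nitrogens are pyridine-type — their lone pairs lie in the ring plane, leaving one electron in the p orbital; the pyrrole-type nitrogen donates its lone pair from the p orbital), so the π system is cyclic and fully conjugated.
π-electron count: 2 × 2 = 4 from the double-bond units + 2 from the NH atom = 6.
That gives a 4n+2 count (6, n = 1).

Aromatic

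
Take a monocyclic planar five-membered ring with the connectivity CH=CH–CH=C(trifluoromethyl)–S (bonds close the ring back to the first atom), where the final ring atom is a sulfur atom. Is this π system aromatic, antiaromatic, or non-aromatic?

Check conjugation: the double-bond atoms are sp², each contributing one p electron; the sulfur donates one lone pair from its p orbital — every position has a p orbital, so the cyclic π system is continuous.
π-electron count: 2 × 2 = 4 from the double-bond units + 2 from the S atom = 6.
With 6 π electrons (n = 1), the Hückel 4n+2 condition holds.

Aromatic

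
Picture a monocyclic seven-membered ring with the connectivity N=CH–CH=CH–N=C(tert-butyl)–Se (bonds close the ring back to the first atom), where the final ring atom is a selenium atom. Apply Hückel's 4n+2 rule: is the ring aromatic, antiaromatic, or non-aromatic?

Antiaromatic

Check conjugation: the double-bond atoms are sp², each contributing one p electron; each =N– nitrogen is pyridine-type (lone pair in the sp² plane, one electron in the p orbital); the selenium donates one lone pair from its p orbital — every position has a p orbital, so the cyclic π system is continuous.
π-electron count: 3 × 2 = 6 from the double-bond units + 2 from the Se atom = 8.
A 4n π count (8, n = 2) in a planar conjugated ring means antiaromatic.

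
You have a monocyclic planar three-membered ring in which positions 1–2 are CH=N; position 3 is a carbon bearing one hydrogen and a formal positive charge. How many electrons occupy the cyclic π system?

2

Every ring atom contributes a p orbital perpendicular to the ring (the double-bond atoms are sp², each contributing one p electron; the doubly-bonded nitrogens are pyridine-type — their lone pairs lie in the ring plane, leaving one electron in the p orbital; the carbocation has an empty p orbital), so the π system is cyclic and fully conjugated.
Adding the contributions, 1 × 2 = 2 from the double-bond unit + 0 from the CH(+) atom = 2.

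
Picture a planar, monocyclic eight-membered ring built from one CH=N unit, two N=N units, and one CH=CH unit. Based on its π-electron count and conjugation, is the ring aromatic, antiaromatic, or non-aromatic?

Antiaromatic

The p orbitals form a continuous loop: every atom in a ring double bond is sp² and brings one electron to the p orbital; each sp² =N– keeps its lone pair in-plane and puts one electron into the π system. The ring is fully conjugated.
Adding the contributions, 4 × 2 = 8 from the 4 double-bond units.
With 8 = 4·2 π electrons, Hückel's rule classifies the planar ring as antiaromatic.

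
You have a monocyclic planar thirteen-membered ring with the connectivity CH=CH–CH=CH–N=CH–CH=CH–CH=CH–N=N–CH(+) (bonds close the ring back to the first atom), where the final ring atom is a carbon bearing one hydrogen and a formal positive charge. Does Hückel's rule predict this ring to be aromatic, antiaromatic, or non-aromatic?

Every ring atom contributes a p orbital perpendicular to the ring (the double-bond atoms are sp², each contributing one p electron; the doubly-bonded nitrogens are pyridine-type — their lone pairs lie in the ring plane, leaving one electron in the p orbital; the carbocation has an empty p orbital), so the π system is cyclic and fully conjugated.
π-electron count: 6 × 2 = 12 from the double-bond units + 0 from the CH(+) atom = 12.
A 4n π count (12, n = 3) in a planar conjugated ring means antiaromatic.

Antiaromatic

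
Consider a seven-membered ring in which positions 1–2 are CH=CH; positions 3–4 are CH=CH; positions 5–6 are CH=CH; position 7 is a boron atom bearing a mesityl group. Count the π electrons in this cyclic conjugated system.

6

Every ring atom contributes a p orbital perpendicular to the ring (the double-bond atoms are sp², each contributing one p electron; the boron has an empty p orbital), so the π system is cyclic and fully conjugated.
Tallying contributions gives 3 × 2 = 6 from the double-bond units + 0 from the B(mesityl) atom = 6.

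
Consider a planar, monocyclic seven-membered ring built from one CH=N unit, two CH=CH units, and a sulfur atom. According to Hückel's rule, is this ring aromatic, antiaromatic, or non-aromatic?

Antiaromatic

All ring atoms are sp² and supply a p orbital to the ring (the double-bond atoms are sp², each contributing one p electron; the doubly-bonded nitrogens are pyridine-type — their lone pairs lie in the ring plane, leaving one electron in the p orbital; the sulfur donates one lone pair from its p orbital); the conjugation is uninterrupted.
Counting π electrons: 3 × 2 = 6 from the double-bond units + 2 from the S atom = 8.
8 is a 4n count (n = 2), so the planar conjugated ring is antiaromatic.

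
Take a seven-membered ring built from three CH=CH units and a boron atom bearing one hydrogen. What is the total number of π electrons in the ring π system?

6

The p orbitals form a continuous loop: the double-bond atoms are sp², each contributing one p electron; the boron has an empty p orbital. The ring is fully conjugated.
Tallying contributions gives 3 × 2 = 6 from the double-bond units + 0 from the BH atom = 6.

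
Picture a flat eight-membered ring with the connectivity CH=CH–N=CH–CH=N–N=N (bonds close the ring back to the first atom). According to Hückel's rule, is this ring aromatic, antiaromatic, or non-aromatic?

All ring atoms are sp² and supply a p orbital to the ring (the double-bond atoms are sp², each contributing one p electron; each =N– nitrogen is pyridine-type (lone pair in the sp² plane, one electron in the p orbital)); the conjugation is uninterrupted.
π-electron count: 4 × 2 = 8 from the 4 double-bond units.
With 8 = 4·2 π electrons, Hückel's rule classifies the planar ring as antiaromatic.

Antiaromatic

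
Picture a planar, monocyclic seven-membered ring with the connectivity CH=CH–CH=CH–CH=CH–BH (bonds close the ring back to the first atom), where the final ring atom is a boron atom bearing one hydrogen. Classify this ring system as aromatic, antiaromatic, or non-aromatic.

The p orbitals form a continuous loop: the double-bond atoms are sp², each contributing one p electron; the boron has an empty p orbital. The ring is fully conjugated.
Adding the contributions, 3 × 2 = 6 from the double-bond units + 0 from the BH atom = 6.
With 6 π electrons (n = 1), the Hückel 4n+2 condition holds.

Aromatic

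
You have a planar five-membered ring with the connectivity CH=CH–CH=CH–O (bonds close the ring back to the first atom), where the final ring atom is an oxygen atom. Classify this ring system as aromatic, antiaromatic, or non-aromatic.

Every ring atom contributes a p orbital perpendicular to the ring (every atom in a ring double bond is sp² and brings one electron to the p orbital; the oxygen donates one lone pair from its p orbital), so the π system is cyclic and fully conjugated.
Counting π electrons: 2 × 2 = 4 from the double-bond units + 2 from the O atom = 6.
That gives a 4n+2 count (6, n = 1).

Aromatic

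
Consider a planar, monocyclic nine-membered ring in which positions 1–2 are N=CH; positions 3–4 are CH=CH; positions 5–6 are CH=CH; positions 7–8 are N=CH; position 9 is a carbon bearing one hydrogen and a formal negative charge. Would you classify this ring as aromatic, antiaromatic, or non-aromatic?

Every ring atom contributes a p orbital perpendicular to the ring (every atom in a ring double bond is sp² and brings one electron to the p orbital; the doubly-bonded nitrogens are pyridine-type — their lone pairs lie in the ring plane, leaving one electron in the p orbital; the carbanion's lone pair occupies the p orbital), so the π system is cyclic and fully conjugated.
π-electron count: 4 × 2 = 8 from the double-bond units + 2 from the CH(-) atom = 10.
Since 10 = 4·2 + 2, the ring meets the 4n+2 criterion.

Aromatic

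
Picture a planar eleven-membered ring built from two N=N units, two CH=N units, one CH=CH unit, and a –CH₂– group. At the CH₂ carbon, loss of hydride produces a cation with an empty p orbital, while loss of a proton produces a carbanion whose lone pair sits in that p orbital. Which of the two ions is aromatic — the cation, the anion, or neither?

In both ions every ring atom is sp² and contributes a p orbital, so both rings are fully conjugated.
Cation: 5 × 2 + 0 = 10 π electrons → 4(2)+2, aromatic.
Anion: 5 × 2 + 2 = 12 π electrons → 4(3), antiaromatic.

The cation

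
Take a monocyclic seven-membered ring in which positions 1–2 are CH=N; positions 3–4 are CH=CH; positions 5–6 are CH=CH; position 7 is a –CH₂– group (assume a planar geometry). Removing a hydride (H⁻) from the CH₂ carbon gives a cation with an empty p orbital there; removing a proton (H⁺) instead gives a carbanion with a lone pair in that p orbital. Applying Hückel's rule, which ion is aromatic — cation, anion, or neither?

The cation

In either ion the ring is fully conjugated: every atom, including the new sp² carbon, supplies a p orbital.
Cation: 3 × 2 + 0 = 6 π electrons → 4(1)+2, aromatic.
Anion: 3 × 2 + 2 = 8 π electrons → 4(2), antiaromatic.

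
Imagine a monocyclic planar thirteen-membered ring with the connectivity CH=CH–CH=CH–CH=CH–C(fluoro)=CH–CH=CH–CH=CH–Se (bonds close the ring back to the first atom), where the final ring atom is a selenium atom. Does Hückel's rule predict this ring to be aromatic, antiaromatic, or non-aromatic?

Aromatic

The p orbitals form a continuous loop: each doubly-bonded ring atom is sp² with one p-orbital electron; the selenium donates one lone pair from its p orbital. The ring is fully conjugated.
π-electron count: 6 × 2 = 12 from the double-bond units + 2 from the Se atom = 14.
With 14 π electrons (n = 3), the Hückel 4n+2 condition holds.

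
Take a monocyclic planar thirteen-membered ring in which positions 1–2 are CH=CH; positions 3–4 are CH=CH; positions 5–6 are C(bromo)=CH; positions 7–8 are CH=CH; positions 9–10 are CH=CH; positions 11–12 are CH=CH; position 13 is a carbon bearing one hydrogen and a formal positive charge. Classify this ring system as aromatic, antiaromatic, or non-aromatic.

The p orbitals form a continuous loop: each doubly-bonded ring atom is sp² with one p-orbital electron; the carbocation has an empty p orbital. The ring is fully conjugated.
Adding the contributions, 6 × 2 = 12 from the double-bond units + 0 from the CH(+) atom = 12.
12 is a 4n count (n = 3), so the planar conjugated ring is antiaromatic.

Antiaromatic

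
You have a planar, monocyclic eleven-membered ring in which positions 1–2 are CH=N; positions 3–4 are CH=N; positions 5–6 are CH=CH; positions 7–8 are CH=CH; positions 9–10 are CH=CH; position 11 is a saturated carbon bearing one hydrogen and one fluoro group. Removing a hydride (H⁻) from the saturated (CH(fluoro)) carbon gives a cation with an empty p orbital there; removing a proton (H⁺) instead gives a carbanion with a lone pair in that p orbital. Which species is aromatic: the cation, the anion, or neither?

The cation

Both ions have a continuous loop of p orbitals — each ring atom is sp².
Cation: 5 × 2 + 0 = 10 π electrons → 4(2)+2, aromatic.
Anion: 5 × 2 + 2 = 12 π electrons → 4(3), antiaromatic.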